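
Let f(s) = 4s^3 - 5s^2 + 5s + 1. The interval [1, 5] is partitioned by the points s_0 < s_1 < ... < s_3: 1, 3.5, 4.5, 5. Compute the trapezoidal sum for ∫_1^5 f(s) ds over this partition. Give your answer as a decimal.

Subinterval widths: 2.5, 1, 0.5.
f(1) = 5, f(3.5) = 128.75, f(4.5) = 286.75, f(5) = 401.
On each subinterval the trapezoid contributes (Δs_i/2)·[f(s_{i-1}) + f(s_i)].
Sum = 546.875.

546.875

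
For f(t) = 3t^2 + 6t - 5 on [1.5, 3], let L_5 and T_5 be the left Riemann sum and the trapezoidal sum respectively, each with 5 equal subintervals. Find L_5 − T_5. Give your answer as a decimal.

-4.3875

L_5 = 32.055.
T_5 = 36.4425.
L_5 − T_5 = -4.3875.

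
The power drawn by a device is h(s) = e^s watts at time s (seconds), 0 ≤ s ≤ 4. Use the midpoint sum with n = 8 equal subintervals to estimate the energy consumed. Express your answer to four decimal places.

53.0439

Δs = (4 − 0)/8 = 0.5.
Midpoints: 0.25, 0.75, 1.25, 1.75, 2.25, 2.75, 3.25, 3.75.
h(0.25) ≈ 1.2840, h(0.75) ≈ 2.1170, h(1.25) ≈ 3.4903, h(1.75) ≈ 5.7546, h(2.25) ≈ 9.4877, h(2.75) ≈ 15.6426, h(3.25) ≈ 25.7903, h(3.75) ≈ 42.5211.
Sum = Δs · [h(0.25) + h(0.75) + h(1.25) + ...].
Sum ≈ 53.0439.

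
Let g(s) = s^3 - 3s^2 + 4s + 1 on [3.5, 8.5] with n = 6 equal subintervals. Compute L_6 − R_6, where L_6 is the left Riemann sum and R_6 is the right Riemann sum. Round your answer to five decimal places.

L_6 ≈ 658.5763889.
R_6 ≈ 1001.2847222.
L_6 − R_6 ≈ -342.70833.

-342.70833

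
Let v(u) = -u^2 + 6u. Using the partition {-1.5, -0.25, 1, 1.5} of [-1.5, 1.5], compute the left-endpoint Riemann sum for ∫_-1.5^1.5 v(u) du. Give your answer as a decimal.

Subinterval widths: 1.25, 1.25, 0.5.
Left endpoints: -1.5, -0.25, 1.
v(-1.5) = -11.25, v(-0.25) = -1.5625, v(1) = 5.
Sum = Σ Δu_i · v(u_i).
Sum = -13.515625.

-13.515625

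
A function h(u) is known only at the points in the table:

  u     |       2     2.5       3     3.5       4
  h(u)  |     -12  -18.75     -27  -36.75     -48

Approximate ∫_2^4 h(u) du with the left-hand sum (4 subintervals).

-47.25

Δu = 0.5.
Sum = 0.5·[(-12) + (-18.75) + (-27) + (-36.75)] = -47.25.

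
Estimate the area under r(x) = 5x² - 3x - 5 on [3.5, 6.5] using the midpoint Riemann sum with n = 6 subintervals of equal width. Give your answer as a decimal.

Δx = (6.5 − 3.5)/6 = 0.5.
Midpoints: 3.75, 4.25, 4.75, 5.25, 5.75, 6.25.
r(3.75) = 54.0625, r(4.25) = 72.5625, r(4.75) = 93.5625, r(5.25) = 117.0625, r(5.75) = 143.0625, r(6.25) = 171.5625.
Sum = Δx · [r(3.75) + r(4.25) + r(4.75) + ...].
Sum = 325.9375.

325.9375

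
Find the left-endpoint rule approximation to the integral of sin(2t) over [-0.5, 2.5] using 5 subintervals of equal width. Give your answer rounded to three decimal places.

Δt = (2.5 − (-0.5))/5 = 0.6.
Left endpoints: -0.5, 0.1, 0.7, 1.3, 1.9.
f(-0.5) ≈ -0.841, f(0.1) ≈ 0.199, f(0.7) ≈ 0.985, f(1.3) ≈ 0.516, f(1.9) ≈ -0.612.
Sum = Δt · [f(-0.5) + f(0.1) + f(0.7) + f(1.3) + f(1.9)].
Sum ≈ 0.148.

0.148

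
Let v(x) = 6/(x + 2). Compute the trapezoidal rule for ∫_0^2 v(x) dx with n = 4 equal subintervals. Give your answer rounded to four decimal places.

4.1821

Δx = (2 − 0)/4 = 0.5.
v(0) = 3, v(0.5) = 2.4, v(1) = 2, v(1.5) = 12/7, v(2) = 1.5.
T_4 = (Δx/2)·[v(x_0) + 2v(x_1) + 2v(x_2) + 2v(x_3) + v(x_4)].
Sum ≈ 4.1821.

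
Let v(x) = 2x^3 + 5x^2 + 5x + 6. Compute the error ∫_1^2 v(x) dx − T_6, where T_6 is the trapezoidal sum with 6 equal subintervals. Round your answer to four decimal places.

Exact integral: ∫_1^2 v(x) dx ≈ 32.666667.
T_6 ≈ 32.731481.
Error ≈ 32.666667 − 32.731481 ≈ -0.0648.

-0.0648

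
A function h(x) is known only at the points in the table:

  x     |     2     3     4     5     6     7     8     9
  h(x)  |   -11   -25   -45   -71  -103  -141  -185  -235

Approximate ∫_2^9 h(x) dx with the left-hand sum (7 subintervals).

-581

Δx = 1.
Sum = 1·[(-11) + (-25) + (-45) + (-71) + (-103) + (-141) + (-185)] = -581.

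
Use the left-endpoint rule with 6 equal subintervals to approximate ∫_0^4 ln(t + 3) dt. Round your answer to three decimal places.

6.036

Δt = (4 − 0)/6 = 2/3.
Left endpoints: 0, 2/3, 4/3, 2, 8/3, 10/3.
f(0) ≈ 1.099, f(2/3) ≈ 1.299, f(4/3) ≈ 1.466, f(2) ≈ 1.609, f(8/3) ≈ 1.735, f(10/3) ≈ 1.846.
Sum = Δt · [f(0) + f(2/3) + f(4/3) + ...].
Sum ≈ 6.036.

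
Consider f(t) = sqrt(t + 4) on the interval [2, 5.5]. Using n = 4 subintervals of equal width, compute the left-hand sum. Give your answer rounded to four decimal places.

Δt = (5.5 − 2)/4 = 0.875.
Left endpoints: 2, 2.875, 3.75, 4.625.
f(2) ≈ 2.4495, f(2.875) ≈ 2.6220, f(3.75) ≈ 2.7839, f(4.625) ≈ 2.9368.
Sum = Δt · [f(2) + f(2.875) + f(3.75) + f(4.625)].
Sum ≈ 9.4432.

9.4432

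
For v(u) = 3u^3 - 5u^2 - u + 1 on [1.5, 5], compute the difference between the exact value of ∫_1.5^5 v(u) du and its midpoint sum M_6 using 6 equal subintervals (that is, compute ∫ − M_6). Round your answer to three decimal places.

Exact integral: ∫_1.5^5 v(u) du ≈ 254.36979.
M_6 ≈ 251.96304.
Error ≈ 254.36979 − 251.96304 ≈ 2.407.

2.407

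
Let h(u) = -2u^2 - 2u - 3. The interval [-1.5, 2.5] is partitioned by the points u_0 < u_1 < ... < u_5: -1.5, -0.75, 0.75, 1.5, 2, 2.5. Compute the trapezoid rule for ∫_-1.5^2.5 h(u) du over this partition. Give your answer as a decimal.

Subinterval widths: 0.75, 1.5, 0.75, 0.5, 0.5.
h(-1.5) = -4.5, h(-0.75) = -2.625, h(0.75) = -5.625, h(1.5) = -10.5, h(2) = -15, h(2.5) = -20.5.
On each subinterval the trapezoid contributes (Δu_i/2)·[h(u_{i-1}) + h(u_i)].
Sum = -30.15625.

-30.15625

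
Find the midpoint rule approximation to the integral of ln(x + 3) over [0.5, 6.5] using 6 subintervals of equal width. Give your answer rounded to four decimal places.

Δx = (6.5 − 0.5)/6 = 1.
Midpoints: 1, 2, 3, 4, 5, 6.
f(1) ≈ 1.3863, f(2) ≈ 1.6094, f(3) ≈ 1.7918, f(4) ≈ 1.9459, f(5) ≈ 2.0794, f(6) ≈ 2.1972.
Sum = Δx · [f(1) + f(2) + f(3) + ...].
Sum ≈ 11.0101.

11.0101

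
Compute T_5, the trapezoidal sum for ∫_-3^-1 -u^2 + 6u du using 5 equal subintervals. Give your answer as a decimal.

-32.72

Δu = (-1 − (-3))/5 = 0.4.
f(-3) = -27, f(-2.6) = -22.36, f(-2.2) = -18.04, f(-1.8) = -14.04, f(-1.4) = -10.36, f(-1) = -7.
T_5 = (Δu/2)·[f(u_0) + 2f(u_1) + ... + 2f(u_{4}) + f(u_5)].
Sum = -32.72.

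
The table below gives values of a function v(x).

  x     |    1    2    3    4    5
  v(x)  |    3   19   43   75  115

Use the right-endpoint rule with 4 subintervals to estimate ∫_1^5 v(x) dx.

Δx = 1.
Sum = 1·[19 + 43 + 75 + 115] = 252.

252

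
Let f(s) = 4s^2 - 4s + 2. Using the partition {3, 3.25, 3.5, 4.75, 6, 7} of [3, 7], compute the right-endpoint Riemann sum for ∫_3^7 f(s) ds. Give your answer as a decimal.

431.125

Subinterval widths: 0.25, 0.25, 1.25, 1.25, 1.
Right endpoints: 3.25, 3.5, 4.75, 6, 7.
f(3.25) = 31.25, f(3.5) = 37, f(4.75) = 73.25, f(6) = 122, f(7) = 170.
Sum = Σ Δs_i · f(s_i).
Sum = 431.125.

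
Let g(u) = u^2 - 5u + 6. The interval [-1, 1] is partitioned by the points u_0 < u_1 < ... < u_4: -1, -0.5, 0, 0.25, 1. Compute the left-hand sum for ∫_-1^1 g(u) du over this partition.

Subinterval widths: 0.5, 0.5, 0.25, 0.75.
Left endpoints: -1, -0.5, 0, 0.25.
g(-1) = 12, g(-0.5) = 8.75, g(0) = 6, g(0.25) = 4.8125.
Sum = Σ Δu_i · g(u_i).
Sum = 15.484375.

15.484375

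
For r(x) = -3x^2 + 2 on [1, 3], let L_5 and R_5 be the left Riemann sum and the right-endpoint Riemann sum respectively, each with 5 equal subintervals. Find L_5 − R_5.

L_5 = -17.36.
R_5 = -26.96.
L_5 − R_5 = 9.6.

9.6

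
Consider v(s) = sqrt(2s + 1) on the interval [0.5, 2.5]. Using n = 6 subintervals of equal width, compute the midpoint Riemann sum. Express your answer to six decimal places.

Δs = (2.5 − 0.5)/6 = 1/3.
Midpoints: 2/3, 1, 4/3, 5/3, 2, 7/3.
v(2/3) ≈ 1.527525, v(1) ≈ 1.732051, v(4/3) ≈ 1.914854, v(5/3) ≈ 2.081666, v(2) ≈ 2.236068, v(7/3) ≈ 2.380476.
Sum = Δs · [v(2/3) + v(1) + v(4/3) + ...].
Sum ≈ 3.957547.

3.957547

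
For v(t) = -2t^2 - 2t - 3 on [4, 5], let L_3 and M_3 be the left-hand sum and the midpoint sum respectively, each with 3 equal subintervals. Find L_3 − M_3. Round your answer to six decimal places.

L_3 ≈ -49.37037037.
M_3 ≈ -52.64814815.
L_3 − M_3 ≈ 3.277778.

3.277778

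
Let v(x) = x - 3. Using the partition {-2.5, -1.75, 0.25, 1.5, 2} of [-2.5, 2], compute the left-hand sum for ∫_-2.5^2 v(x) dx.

Subinterval widths: 0.75, 2, 1.25, 0.5.
Left endpoints: -2.5, -1.75, 0.25, 1.5.
v(-2.5) = -5.5, v(-1.75) = -4.75, v(0.25) = -2.75, v(1.5) = -1.5.
Sum = Σ Δx_i · v(x_i).
Sum = -17.8125.

-17.8125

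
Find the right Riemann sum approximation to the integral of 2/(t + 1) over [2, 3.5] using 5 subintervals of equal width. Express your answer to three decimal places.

Δt = (3.5 − 2)/5 = 0.3.
Right endpoints: 2.3, 2.6, 2.9, 3.2, 3.5.
f(2.3) = 20/33, f(2.6) = 5/9, f(2.9) = 20/39, f(3.2) = 10/21, f(3.5) = 4/9.
Sum = Δt · [f(2.3) + f(2.6) + f(2.9) + f(3.2) + f(3.5)].
Sum ≈ 0.779.

0.779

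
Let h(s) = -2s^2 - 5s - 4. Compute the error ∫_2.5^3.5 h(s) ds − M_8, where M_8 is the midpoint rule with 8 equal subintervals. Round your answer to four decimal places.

Exact integral: ∫_2.5^3.5 h(s) ds ≈ -37.166667.
M_8 = -37.1640625.
Error ≈ -37.166667 − (-37.1640625) ≈ -0.0026.

-0.0026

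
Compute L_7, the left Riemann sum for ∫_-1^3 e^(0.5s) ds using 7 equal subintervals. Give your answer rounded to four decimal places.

Δs = (3 − (-1))/7 = 4/7.
Left endpoints: -1, -3/7, 1/7, 5/7, 9/7, 13/7, 17/7.
f(-1) ≈ 0.6065, f(-3/7) ≈ 0.8071, f(1/7) ≈ 1.0740, f(5/7) ≈ 1.4292, f(9/7) ≈ 1.9019, f(13/7) ≈ 2.5309, f(17/7) ≈ 3.3679.
Sum = Δs · [f(-1) + f(-3/7) + f(1/7) + ...].
Sum ≈ 6.6958.

6.6958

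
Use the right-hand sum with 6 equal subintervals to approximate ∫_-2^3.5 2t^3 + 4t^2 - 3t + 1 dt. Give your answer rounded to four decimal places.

188.7347

Δt = (3.5 − (-2))/6 = 11/12.
Right endpoints: -13/12, -1/6, 0.75, 5/3, 31/12, 3.5.
f(-13/12) = 5531/864, f(-1/6) = 173/108, f(0.75) = 1.84375, f(5/3) = 442/27, f(31/12) = 47023/864, f(3.5) = 125.25.
Sum = Δt · [f(-13/12) + f(-1/6) + f(0.75) + ...].
Sum ≈ 188.7347.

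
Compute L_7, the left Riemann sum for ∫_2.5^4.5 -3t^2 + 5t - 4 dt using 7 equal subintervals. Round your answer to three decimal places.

-44.010

Δt = (4.5 − 2.5)/7 = 2/7.
Left endpoints: 2.5, 39/14, 43/14, 47/14, 51/14, 55/14, 59/14.
f(2.5) = -10.25, f(39/14) = -2617/196, f(43/14) = -3321/196, f(47/14) = -4121/196, f(51/14) = -5017/196, f(55/14) = -6009/196, f(59/14) = -7097/196.
Sum = Δt · [f(2.5) + f(39/14) + f(43/14) + ...].
Sum ≈ -44.010.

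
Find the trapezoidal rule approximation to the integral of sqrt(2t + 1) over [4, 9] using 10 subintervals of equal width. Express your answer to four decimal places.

18.6042

Δt = (9 − 4)/10 = 0.5.
f(4) ≈ 3.0000, f(4.5) ≈ 3.1623, f(5) ≈ 3.3166, f(5.5) ≈ 3.4641, f(6) ≈ 3.6056, f(6.5) ≈ 3.7417, f(7) ≈ 3.8730, f(7.5) ≈ 4.0000, f(8) ≈ 4.1231, f(8.5) ≈ 4.2426, f(9) ≈ 4.3589.
T_10 = (Δt/2)·[f(t_0) + 2f(t_1) + ... + 2f(t_{9}) + f(t_10)].
Sum ≈ 18.6042.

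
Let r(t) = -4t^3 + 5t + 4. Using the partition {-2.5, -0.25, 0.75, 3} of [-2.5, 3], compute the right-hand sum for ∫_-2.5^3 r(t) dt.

Subinterval widths: 2.25, 1, 2.25.
Right endpoints: -0.25, 0.75, 3.
r(-0.25) = 2.8125, r(0.75) = 6.0625, r(3) = -89.
Sum = Σ Δt_i · r(t_i).
Sum = -187.859375.

-187.859375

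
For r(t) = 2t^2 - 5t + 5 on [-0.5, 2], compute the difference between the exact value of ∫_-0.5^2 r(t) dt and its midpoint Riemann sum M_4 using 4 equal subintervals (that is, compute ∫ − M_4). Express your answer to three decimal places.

0.163

Exact integral: ∫_-0.5^2 r(t) dt ≈ 8.54167.
M_4 = 8.37890625.
Error ≈ 8.54167 − 8.37890625 ≈ 0.163.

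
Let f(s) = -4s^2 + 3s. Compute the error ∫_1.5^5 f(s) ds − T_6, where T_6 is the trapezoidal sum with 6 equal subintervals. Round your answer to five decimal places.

0.79398

Exact integral: ∫_1.5^5 f(s) ds ≈ -128.0416667.
T_6 ≈ -128.8356481.
Error ≈ -128.0416667 − (-128.8356481) ≈ 0.79398.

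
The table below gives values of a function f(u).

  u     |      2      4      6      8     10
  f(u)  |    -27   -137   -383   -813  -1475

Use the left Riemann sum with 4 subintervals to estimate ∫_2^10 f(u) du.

-2720

Δu = 2.
Sum = 2·[(-27) + (-137) + (-383) + (-813)] = -2720.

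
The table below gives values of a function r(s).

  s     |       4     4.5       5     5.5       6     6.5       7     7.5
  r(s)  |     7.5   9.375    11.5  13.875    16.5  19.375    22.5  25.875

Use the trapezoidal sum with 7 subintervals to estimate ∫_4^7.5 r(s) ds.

54.90625

Δs = 0.5.
T_7 = (0.5/2)·[7.5 + 2·9.375 + 2·11.5 + 2·13.875 + 2·16.5 + 2·19.375 + 2·22.5 + 25.875] = 54.90625.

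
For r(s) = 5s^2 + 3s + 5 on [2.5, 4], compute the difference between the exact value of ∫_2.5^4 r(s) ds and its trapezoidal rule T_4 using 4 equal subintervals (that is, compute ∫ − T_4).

-0.17578125

Exact integral: ∫_2.5^4 r(s) ds = 102.75.
T_4 = 102.92578125.
Error = 102.75 − 102.92578125 = -0.17578125.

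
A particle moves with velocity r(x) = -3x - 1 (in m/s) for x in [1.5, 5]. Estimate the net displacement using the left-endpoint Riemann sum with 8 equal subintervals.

Δx = (5 − 1.5)/8 = 0.4375.
Left endpoints: 1.5, 1.9375, 2.375, 2.8125, 3.25, 3.6875, 4.125, 4.5625.
r(1.5) = -5.5, r(1.9375) = -6.8125, r(2.375) = -8.125, r(2.8125) = -9.4375, r(3.25) = -10.75, r(3.6875) = -12.0625, r(4.125) = -13.375, r(4.5625) = -14.6875.
Sum = Δx · [r(1.5) + r(1.9375) + r(2.375) + ...].
Sum = -35.328125.

-35.328125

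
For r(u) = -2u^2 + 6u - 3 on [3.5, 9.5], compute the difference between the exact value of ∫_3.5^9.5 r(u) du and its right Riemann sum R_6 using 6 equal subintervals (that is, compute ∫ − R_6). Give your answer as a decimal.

Exact integral: ∫_3.5^9.5 r(u) du = -327.
R_6 = -389.
Error = -327 − (-389) = 62.

62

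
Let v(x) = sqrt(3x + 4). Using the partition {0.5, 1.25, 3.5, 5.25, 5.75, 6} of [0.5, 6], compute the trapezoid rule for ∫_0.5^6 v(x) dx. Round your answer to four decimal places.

19.9856

Subinterval widths: 0.75, 2.25, 1.75, 0.5, 0.25.
v(0.5) ≈ 2.3452, v(1.25) ≈ 2.7839, v(3.5) ≈ 3.8079, v(5.25) ≈ 4.4441, v(5.75) ≈ 4.6098, v(6) ≈ 4.6904.
On each subinterval the trapezoid contributes (Δx_i/2)·[v(x_{i-1}) + v(x_i)].
Sum ≈ 19.9856.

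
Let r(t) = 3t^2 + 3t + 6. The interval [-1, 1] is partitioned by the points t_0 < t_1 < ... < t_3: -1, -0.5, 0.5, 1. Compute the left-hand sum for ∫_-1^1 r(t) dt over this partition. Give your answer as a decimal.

Subinterval widths: 0.5, 1, 0.5.
Left endpoints: -1, -0.5, 0.5.
r(-1) = 6, r(-0.5) = 5.25, r(0.5) = 8.25.
Sum = Σ Δt_i · r(t_i).
Sum = 12.375.

12.375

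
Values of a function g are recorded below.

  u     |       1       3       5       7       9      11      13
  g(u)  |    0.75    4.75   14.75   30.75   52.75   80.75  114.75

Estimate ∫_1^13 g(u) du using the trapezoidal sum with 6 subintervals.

Δu = 2.
T_6 = (2/2)·[0.75 + 2·4.75 + 2·14.75 + 2·30.75 + 2·52.75 + 2·80.75 + 114.75] = 483.

483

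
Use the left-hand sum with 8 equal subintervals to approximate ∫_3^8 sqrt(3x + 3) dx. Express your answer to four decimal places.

21.3933

Δx = (8 − 3)/8 = 0.625.
Left endpoints: 3, 3.625, 4.25, 4.875, 5.5, 6.125, 6.75, 7.375.
f(3) ≈ 3.4641, f(3.625) ≈ 3.7249, f(4.25) ≈ 3.9686, f(4.875) ≈ 4.1982, f(5.5) ≈ 4.4159, f(6.125) ≈ 4.6233, f(6.75) ≈ 4.8218, f(7.375) ≈ 5.0125.
Sum = Δx · [f(3) + f(3.625) + f(4.25) + ...].
Sum ≈ 21.3933.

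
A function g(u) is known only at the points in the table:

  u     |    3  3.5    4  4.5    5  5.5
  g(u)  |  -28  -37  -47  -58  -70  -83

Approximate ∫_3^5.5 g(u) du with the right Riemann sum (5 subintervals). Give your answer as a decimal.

Δu = 0.5.
Sum = 0.5·[(-37) + (-47) + (-58) + (-70) + (-83)] = -147.5.

-147.5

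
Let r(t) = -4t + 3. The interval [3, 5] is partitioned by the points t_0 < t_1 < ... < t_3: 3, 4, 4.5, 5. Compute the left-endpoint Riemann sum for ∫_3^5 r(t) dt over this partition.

Subinterval widths: 1, 0.5, 0.5.
Left endpoints: 3, 4, 4.5.
r(3) = -9, r(4) = -13, r(4.5) = -15.
Sum = Σ Δt_i · r(t_i).
Sum = -23.

-23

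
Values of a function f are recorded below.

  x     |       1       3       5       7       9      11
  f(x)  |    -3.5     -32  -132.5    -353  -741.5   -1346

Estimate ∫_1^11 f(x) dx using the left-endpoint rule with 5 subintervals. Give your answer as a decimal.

Δx = 2.
Sum = 2·[(-3.5) + (-32) + (-132.5) + (-353) + (-741.5)] = -2525.

-2525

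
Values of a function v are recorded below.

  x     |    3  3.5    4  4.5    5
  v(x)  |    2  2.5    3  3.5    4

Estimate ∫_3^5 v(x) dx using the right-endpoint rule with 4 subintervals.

6.5

Δx = 0.5.
Sum = 0.5·[2.5 + 3 + 3.5 + 4] = 6.5.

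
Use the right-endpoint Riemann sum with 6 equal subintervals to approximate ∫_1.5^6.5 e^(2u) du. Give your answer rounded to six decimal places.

Δu = (6.5 − 1.5)/6 = 5/6.
Right endpoints: 7/3, 19/6, 4, 29/6, 17/3, 6.5.
f(7/3) ≈ 106.342675, f(19/6) ≈ 563.030237, f(4) ≈ 2980.957987, f(29/6) ≈ 15782.652403, f(17/3) ≈ 83561.096119, f(6.5) ≈ 442413.392009.
Sum = Δu · [f(7/3) + f(19/6) + f(4) + ...].
Sum ≈ 454506.226192.

454506.226192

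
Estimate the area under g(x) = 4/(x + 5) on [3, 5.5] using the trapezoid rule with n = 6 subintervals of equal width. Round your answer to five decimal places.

1.08811

Δx = (5.5 − 3)/6 = 5/12.
g(3) = 0.5, g(41/12) = 48/101, g(23/6) = 24/53, g(4.25) = 16/37, g(14/3) = 12/29, g(61/12) = 48/121, g(5.5) = 8/21.
T_6 = (Δx/2)·[g(x_0) + 2g(x_1) + ... + 2g(x_{5}) + g(x_6)].
Sum ≈ 1.08811.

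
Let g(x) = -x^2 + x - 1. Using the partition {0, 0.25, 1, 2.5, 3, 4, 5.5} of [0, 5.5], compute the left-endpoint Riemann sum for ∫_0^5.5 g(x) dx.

-31.234375

Subinterval widths: 0.25, 0.75, 1.5, 0.5, 1, 1.5.
Left endpoints: 0, 0.25, 1, 2.5, 3, 4.
g(0) = -1, g(0.25) = -0.8125, g(1) = -1, g(2.5) = -4.75, g(3) = -7, g(4) = -13.
Sum = Σ Δx_i · g(x_i).
Sum = -31.234375.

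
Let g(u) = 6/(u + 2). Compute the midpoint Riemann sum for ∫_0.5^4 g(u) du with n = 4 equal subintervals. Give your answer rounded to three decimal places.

5.228

Δu = (4 − 0.5)/4 = 0.875.
Midpoints: 0.9375, 1.8125, 2.6875, 3.5625.
g(0.9375) = 96/47, g(1.8125) = 96/61, g(2.6875) = 1.28, g(3.5625) = 96/89.
Sum = Δu · [g(0.9375) + g(1.8125) + g(2.6875) + g(3.5625)].
Sum ≈ 5.228.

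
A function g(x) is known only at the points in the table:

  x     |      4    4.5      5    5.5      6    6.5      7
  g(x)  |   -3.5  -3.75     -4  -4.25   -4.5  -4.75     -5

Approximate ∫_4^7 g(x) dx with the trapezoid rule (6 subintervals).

Δx = 0.5.
T_6 = (0.5/2)·[(-3.5) + 2·(-3.75) + 2·(-4) + 2·(-4.25) + 2·(-4.5) + 2·(-4.75) + (-5)] = -12.75.

-12.75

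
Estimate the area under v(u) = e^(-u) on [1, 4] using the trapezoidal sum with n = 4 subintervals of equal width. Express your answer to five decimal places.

Δu = (4 − 1)/4 = 0.75.
v(1) ≈ 0.36788, v(1.75) ≈ 0.17377, v(2.5) ≈ 0.08208, v(3.25) ≈ 0.03877, v(4) ≈ 0.01832.
T_4 = (Δu/2)·[v(u_0) + 2v(u_1) + 2v(u_2) + 2v(u_3) + v(u_4)].
Sum ≈ 0.36580.

0.36580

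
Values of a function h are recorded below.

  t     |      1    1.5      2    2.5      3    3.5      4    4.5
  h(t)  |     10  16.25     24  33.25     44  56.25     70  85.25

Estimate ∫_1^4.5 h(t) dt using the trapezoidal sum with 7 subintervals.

145.6875

Δt = 0.5.
T_7 = (0.5/2)·[10 + 2·16.25 + 2·24 + 2·33.25 + 2·44 + 2·56.25 + 2·70 + 85.25] = 145.6875.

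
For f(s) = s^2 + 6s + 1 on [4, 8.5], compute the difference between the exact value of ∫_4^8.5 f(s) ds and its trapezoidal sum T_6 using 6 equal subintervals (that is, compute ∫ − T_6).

-0.421875

Exact integral: ∫_4^8.5 f(s) ds = 356.625.
T_6 = 357.046875.
Error = 356.625 − 357.046875 = -0.421875.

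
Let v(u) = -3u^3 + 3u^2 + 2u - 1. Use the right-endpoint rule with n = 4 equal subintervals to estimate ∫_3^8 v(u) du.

-3336.796875

Δu = (8 − 3)/4 = 1.25.
Right endpoints: 4.25, 5.5, 6.75, 8.
v(4.25) = -168.609375, v(5.5) = -398.375, v(6.75) = -773.453125, v(8) = -1329.
Sum = Δu · [v(4.25) + v(5.5) + v(6.75) + v(8)].
Sum = -3336.796875.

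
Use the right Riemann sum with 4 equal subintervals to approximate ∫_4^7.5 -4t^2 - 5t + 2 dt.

Δt = (7.5 − 4)/4 = 0.875.
Right endpoints: 4.875, 5.75, 6.625, 7.5.
f(4.875) = -117.4375, f(5.75) = -159, f(6.625) = -206.6875, f(7.5) = -260.5.
Sum = Δt · [f(4.875) + f(5.75) + f(6.625) + f(7.5)].
Sum = -650.671875.

-650.671875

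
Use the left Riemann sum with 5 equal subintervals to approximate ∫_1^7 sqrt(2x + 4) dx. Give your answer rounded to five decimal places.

Δx = (7 − 1)/5 = 1.2.
Left endpoints: 1, 2.2, 3.4, 4.6, 5.8.
f(1) ≈ 2.44949, f(2.2) ≈ 2.89828, f(3.4) ≈ 3.28634, f(4.6) ≈ 3.63318, f(5.8) ≈ 3.94968.
Sum = Δx · [f(1) + f(2.2) + f(3.4) + f(4.6) + f(5.8)].
Sum ≈ 19.46036.

19.46036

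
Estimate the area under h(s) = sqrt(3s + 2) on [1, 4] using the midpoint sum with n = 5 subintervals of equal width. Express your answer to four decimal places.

9.1602

Δs = (4 − 1)/5 = 0.6.
Midpoints: 1.3, 1.9, 2.5, 3.1, 3.7.
h(1.3) ≈ 2.4290, h(1.9) ≈ 2.7749, h(2.5) ≈ 3.0822, h(3.1) ≈ 3.3615, h(3.7) ≈ 3.6194.
Sum = Δs · [h(1.3) + h(1.9) + h(2.5) + h(3.1) + h(3.7)].
Sum ≈ 9.1602.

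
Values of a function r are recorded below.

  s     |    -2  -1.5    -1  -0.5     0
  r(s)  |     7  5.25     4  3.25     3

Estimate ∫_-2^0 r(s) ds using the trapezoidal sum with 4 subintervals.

Δs = 0.5.
T_4 = (0.5/2)·[7 + 2·5.25 + 2·4 + 2·3.25 + 3] = 8.75.

8.75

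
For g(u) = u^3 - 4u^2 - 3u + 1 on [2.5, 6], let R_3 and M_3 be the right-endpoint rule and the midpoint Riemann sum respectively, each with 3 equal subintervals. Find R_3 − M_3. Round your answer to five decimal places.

R_3 ≈ 54.2337963.
M_3 ≈ 2.4690394.
R_3 − M_3 ≈ 51.76476.

51.76476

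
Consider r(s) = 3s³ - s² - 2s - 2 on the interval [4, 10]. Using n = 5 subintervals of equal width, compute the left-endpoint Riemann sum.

5362.08

Δs = (10 − 4)/5 = 1.2.
Left endpoints: 4, 5.2, 6.4, 7.6, 8.8.
r(4) = 166, r(5.2) = 382.384, r(6.4) = 730.672, r(7.6) = 1241.968, r(8.8) = 1947.376.
Sum = Δs · [r(4) + r(5.2) + r(6.4) + r(7.6) + r(8.8)].
Sum = 5362.08.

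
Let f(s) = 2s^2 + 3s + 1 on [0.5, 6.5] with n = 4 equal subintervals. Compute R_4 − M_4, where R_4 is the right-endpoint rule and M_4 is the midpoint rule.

83.25

R_4 = 333.
M_4 = 249.75.
R_4 − M_4 = 83.25.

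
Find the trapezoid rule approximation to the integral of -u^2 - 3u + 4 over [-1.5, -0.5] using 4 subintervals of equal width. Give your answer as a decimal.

Δu = (-0.5 − (-1.5))/4 = 0.25.
f(-1.5) = 6.25, f(-1.25) = 6.1875, f(-1) = 6, f(-0.75) = 5.6875, f(-0.5) = 5.25.
T_4 = (Δu/2)·[f(u_0) + 2f(u_1) + 2f(u_2) + 2f(u_3) + f(u_4)].
Sum = 5.90625.

5.90625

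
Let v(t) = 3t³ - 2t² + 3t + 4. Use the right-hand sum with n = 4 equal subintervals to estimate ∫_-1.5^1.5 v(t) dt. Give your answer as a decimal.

17.90625

Δt = (1.5 − (-1.5))/4 = 0.75.
Right endpoints: -0.75, 0, 0.75, 1.5.
v(-0.75) = -0.640625, v(0) = 4, v(0.75) = 6.390625, v(1.5) = 14.125.
Sum = Δt · [v(-0.75) + v(0) + v(0.75) + v(1.5)].
Sum = 17.90625.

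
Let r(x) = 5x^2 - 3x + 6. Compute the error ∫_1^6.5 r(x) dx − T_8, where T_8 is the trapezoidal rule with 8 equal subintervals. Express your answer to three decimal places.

-2.166

Exact integral: ∫_1^6.5 r(x) dx ≈ 427.16667.
T_8 ≈ 429.33301.
Error ≈ 427.16667 − 429.33301 ≈ -2.166.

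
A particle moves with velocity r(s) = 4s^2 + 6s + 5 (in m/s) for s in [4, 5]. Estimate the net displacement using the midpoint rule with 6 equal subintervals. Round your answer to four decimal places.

113.3241

Δs = (5 − 4)/6 = 1/6.
Midpoints: 49/12, 4.25, 53/12, 55/12, 4.75, 59/12.
r(49/12) = 3463/36, r(4.25) = 102.75, r(53/12) = 3943/36, r(55/12) = 4195/36, r(4.75) = 123.75, r(59/12) = 4723/36.
Sum = Δs · [r(49/12) + r(4.25) + r(53/12) + ...].
Sum ≈ 113.3241.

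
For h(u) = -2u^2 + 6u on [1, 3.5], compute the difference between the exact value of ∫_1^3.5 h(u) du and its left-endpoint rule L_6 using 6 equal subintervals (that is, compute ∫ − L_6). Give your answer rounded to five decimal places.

Exact integral: ∫_1^3.5 h(u) du ≈ 5.8333333.
L_6 ≈ 7.2511574.
Error ≈ 5.8333333 − 7.2511574 ≈ -1.41782.

-1.41782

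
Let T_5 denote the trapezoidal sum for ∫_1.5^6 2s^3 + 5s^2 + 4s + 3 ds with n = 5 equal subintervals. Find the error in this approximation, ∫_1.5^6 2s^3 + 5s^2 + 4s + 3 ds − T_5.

-16.70625

Exact integral: ∫_1.5^6 f(s) ds = 1080.84375.
T_5 = 1097.55.
Error = 1080.84375 − 1097.55 = -16.70625.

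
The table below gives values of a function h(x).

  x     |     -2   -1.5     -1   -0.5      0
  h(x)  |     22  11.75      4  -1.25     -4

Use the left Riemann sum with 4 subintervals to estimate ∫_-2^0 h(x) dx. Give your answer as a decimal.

18.25

Δx = 0.5.
Sum = 0.5·[22 + 11.75 + 4 + (-1.25)] = 18.25.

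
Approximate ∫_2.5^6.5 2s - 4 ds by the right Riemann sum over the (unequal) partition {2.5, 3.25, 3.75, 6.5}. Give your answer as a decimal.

28.375

Subinterval widths: 0.75, 0.5, 2.75.
Right endpoints: 3.25, 3.75, 6.5.
f(3.25) = 2.5, f(3.75) = 3.5, f(6.5) = 9.
Sum = Σ Δs_i · f(s_i).
Sum = 28.375.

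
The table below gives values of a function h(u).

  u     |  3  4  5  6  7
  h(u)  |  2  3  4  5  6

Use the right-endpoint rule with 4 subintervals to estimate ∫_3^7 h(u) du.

18

Δu = 1.
Sum = 1·[3 + 4 + 5 + 6] = 18.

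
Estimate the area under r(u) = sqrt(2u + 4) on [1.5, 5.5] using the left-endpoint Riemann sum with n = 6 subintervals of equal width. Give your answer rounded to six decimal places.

12.777989

Δu = (5.5 − 1.5)/6 = 2/3.
Left endpoints: 1.5, 13/6, 17/6, 3.5, 25/6, 29/6.
r(1.5) ≈ 2.645751, r(13/6) ≈ 2.886751, r(17/6) ≈ 3.109126, r(3.5) ≈ 3.316625, r(25/6) ≈ 3.511885, r(29/6) ≈ 3.696846.
Sum = Δu · [r(1.5) + r(13/6) + r(17/6) + ...].
Sum ≈ 12.777989.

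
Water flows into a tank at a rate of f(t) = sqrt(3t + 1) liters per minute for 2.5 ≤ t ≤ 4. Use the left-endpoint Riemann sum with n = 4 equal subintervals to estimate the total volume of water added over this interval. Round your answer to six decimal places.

Δt = (4 − 2.5)/4 = 0.375.
Left endpoints: 2.5, 2.875, 3.25, 3.625.
f(2.5) ≈ 2.915476, f(2.875) ≈ 3.102418, f(3.25) ≈ 3.278719, f(3.625) ≈ 3.446012.
Sum = Δt · [f(2.5) + f(2.875) + f(3.25) + f(3.625)].
Sum ≈ 4.778485.

4.778485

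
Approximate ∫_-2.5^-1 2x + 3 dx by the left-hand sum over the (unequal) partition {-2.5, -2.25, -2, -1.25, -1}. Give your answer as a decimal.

-1.5

Subinterval widths: 0.25, 0.25, 0.75, 0.25.
Left endpoints: -2.5, -2.25, -2, -1.25.
f(-2.5) = -2, f(-2.25) = -1.5, f(-2) = -1, f(-1.25) = 0.5.
Sum = Σ Δx_i · f(x_i).
Sum = -1.5.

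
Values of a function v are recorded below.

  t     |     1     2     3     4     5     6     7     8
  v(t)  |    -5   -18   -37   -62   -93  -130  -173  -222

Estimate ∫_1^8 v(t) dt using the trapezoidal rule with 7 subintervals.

-626.5

Δt = 1.
T_7 = (1/2)·[(-5) + 2·(-18) + 2·(-37) + 2·(-62) + 2·(-93) + 2·(-130) + 2·(-173) + (-222)] = -626.5.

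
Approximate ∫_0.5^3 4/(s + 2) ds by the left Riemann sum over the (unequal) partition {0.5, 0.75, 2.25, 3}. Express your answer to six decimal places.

3.287701

Subinterval widths: 0.25, 1.5, 0.75.
Left endpoints: 0.5, 0.75, 2.25.
f(0.5) = 1.6, f(0.75) = 16/11, f(2.25) = 16/17.
Sum = Σ Δs_i · f(s_i).
Sum ≈ 3.287701.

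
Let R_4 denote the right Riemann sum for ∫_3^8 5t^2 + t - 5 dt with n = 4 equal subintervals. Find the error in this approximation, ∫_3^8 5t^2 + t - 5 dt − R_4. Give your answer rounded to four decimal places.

Exact integral: ∫_3^8 f(t) dt ≈ 810.833333.
R_4 = 992.34375.
Error ≈ 810.833333 − 992.34375 ≈ -181.5104.

-181.5104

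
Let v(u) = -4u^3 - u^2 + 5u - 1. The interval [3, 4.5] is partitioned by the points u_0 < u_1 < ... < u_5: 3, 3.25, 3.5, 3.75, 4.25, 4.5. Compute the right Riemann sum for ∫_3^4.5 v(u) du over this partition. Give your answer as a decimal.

-370.03125

Subinterval widths: 0.25, 0.25, 0.25, 0.5, 0.25.
Right endpoints: 3.25, 3.5, 3.75, 4.25, 4.5.
v(3.25) = -132.625, v(3.5) = -167.25, v(3.75) = -207.25, v(4.25) = -304.875, v(4.5) = -363.25.
Sum = Σ Δu_i · v(u_i).
Sum = -370.03125.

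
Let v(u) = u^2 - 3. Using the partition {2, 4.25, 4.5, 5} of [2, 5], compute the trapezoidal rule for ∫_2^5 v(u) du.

31.921875

Subinterval widths: 2.25, 0.25, 0.5.
v(2) = 1, v(4.25) = 15.0625, v(4.5) = 17.25, v(5) = 22.
On each subinterval the trapezoid contributes (Δu_i/2)·[v(u_{i-1}) + v(u_i)].
Sum = 31.921875.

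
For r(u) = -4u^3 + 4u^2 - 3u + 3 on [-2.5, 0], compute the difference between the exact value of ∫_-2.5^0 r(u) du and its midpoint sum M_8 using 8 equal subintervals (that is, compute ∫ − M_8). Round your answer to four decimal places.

Exact integral: ∫_-2.5^0 r(u) du ≈ 76.770833.
M_8 ≈ 76.384277.
Error ≈ 76.770833 − 76.384277 ≈ 0.3866.

0.3866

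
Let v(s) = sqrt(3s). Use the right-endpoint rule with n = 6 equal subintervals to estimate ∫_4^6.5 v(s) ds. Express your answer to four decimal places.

10.0948

Δs = (6.5 − 4)/6 = 5/12.
Right endpoints: 53/12, 29/6, 5.25, 17/3, 73/12, 6.5.
v(53/12) ≈ 3.6401, v(29/6) ≈ 3.8079, v(5.25) ≈ 3.9686, v(17/3) ≈ 4.1231, v(73/12) ≈ 4.2720, v(6.5) ≈ 4.4159.
Sum = Δs · [v(53/12) + v(29/6) + v(5.25) + ...].
Sum ≈ 10.0948.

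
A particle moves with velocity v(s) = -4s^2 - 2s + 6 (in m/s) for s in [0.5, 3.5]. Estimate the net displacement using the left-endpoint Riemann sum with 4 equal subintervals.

Δs = (3.5 − 0.5)/4 = 0.75.
Left endpoints: 0.5, 1.25, 2, 2.75.
v(0.5) = 4, v(1.25) = -2.75, v(2) = -14, v(2.75) = -29.75.
Sum = Δs · [v(0.5) + v(1.25) + v(2) + v(2.75)].
Sum = -31.875.

-31.875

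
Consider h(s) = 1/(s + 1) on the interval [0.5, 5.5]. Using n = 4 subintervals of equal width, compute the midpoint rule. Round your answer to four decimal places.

Δs = (5.5 − 0.5)/4 = 1.25.
Midpoints: 1.125, 2.375, 3.625, 4.875.
h(1.125) = 8/17, h(2.375) = 8/27, h(3.625) = 8/37, h(4.875) = 8/47.
Sum = Δs · [h(1.125) + h(2.375) + h(3.625) + h(4.875)].
Sum ≈ 1.4416.

1.4416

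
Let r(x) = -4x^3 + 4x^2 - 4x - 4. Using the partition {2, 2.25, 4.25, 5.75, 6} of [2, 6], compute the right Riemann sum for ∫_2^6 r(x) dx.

-1690.984375

Subinterval widths: 0.25, 2, 1.5, 0.25.
Right endpoints: 2.25, 4.25, 5.75, 6.
r(2.25) = -38.3125, r(4.25) = -255.8125, r(5.75) = -655.1875, r(6) = -748.
Sum = Σ Δx_i · r(x_i).
Sum = -1690.984375.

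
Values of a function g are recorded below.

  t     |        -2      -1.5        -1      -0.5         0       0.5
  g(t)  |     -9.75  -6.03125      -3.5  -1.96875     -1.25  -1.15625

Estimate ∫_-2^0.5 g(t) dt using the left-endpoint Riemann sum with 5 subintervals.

Δt = 0.5.
Sum = 0.5·[(-9.75) + (-6.03125) + (-3.5) + (-1.96875) + (-1.25)] = -11.25.

-11.25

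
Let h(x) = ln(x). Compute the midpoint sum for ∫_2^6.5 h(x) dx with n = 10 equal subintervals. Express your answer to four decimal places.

Δx = (6.5 − 2)/10 = 0.45.
Midpoints: 2.225, 2.675, 3.125, 3.575, 4.025, 4.475, 4.925, 5.375, 5.825, 6.275.
h(2.225) ≈ 0.7998, h(2.675) ≈ 0.9839, h(3.125) ≈ 1.1394, h(3.575) ≈ 1.2740, h(4.025) ≈ 1.3925, h(4.475) ≈ 1.4985, h(4.925) ≈ 1.5943, h(5.375) ≈ 1.6818, h(5.825) ≈ 1.7622, h(6.275) ≈ 1.8366.
Sum = Δx · [h(2.225) + h(2.675) + h(3.125) + ...].
Sum ≈ 6.2833.

6.2833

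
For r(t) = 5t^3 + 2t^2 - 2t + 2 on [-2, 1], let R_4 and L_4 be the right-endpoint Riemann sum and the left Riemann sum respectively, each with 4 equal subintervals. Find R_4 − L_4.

R_4 = 7.078125.
L_4 = -17.671875.
R_4 − L_4 = 24.75.

24.75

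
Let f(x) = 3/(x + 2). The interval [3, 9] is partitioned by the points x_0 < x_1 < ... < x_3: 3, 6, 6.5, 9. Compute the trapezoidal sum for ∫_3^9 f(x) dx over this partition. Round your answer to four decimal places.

2.4266

Subinterval widths: 3, 0.5, 2.5.
f(3) = 0.6, f(6) = 0.375, f(6.5) = 6/17, f(9) = 3/11.
On each subinterval the trapezoid contributes (Δx_i/2)·[f(x_{i-1}) + f(x_i)].
Sum ≈ 2.4266.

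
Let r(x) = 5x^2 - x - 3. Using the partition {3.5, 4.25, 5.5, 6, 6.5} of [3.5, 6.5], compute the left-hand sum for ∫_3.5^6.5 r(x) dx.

Subinterval widths: 0.75, 1.25, 0.5, 0.5.
Left endpoints: 3.5, 4.25, 5.5, 6.
r(3.5) = 54.75, r(4.25) = 83.0625, r(5.5) = 142.75, r(6) = 171.
Sum = Σ Δx_i · r(x_i).
Sum = 301.765625.

301.765625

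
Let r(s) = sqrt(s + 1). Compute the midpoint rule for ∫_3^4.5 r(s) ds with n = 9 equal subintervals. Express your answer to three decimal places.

3.266

Δs = (4.5 − 3)/9 = 1/6.
Midpoints: 37/12, 3.25, 41/12, 43/12, 3.75, 47/12, 49/12, 4.25, 53/12.
r(37/12) ≈ 2.021, r(3.25) ≈ 2.062, r(41/12) ≈ 2.102, r(43/12) ≈ 2.141, r(3.75) ≈ 2.179, r(47/12) ≈ 2.217, r(49/12) ≈ 2.255, r(4.25) ≈ 2.291, r(53/12) ≈ 2.327.
Sum = Δs · [r(37/12) + r(3.25) + r(41/12) + ...].
Sum ≈ 3.266.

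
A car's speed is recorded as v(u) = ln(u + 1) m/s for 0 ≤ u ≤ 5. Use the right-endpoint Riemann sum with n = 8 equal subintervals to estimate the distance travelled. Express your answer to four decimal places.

6.2837

Δu = (5 − 0)/8 = 0.625.
Right endpoints: 0.625, 1.25, 1.875, 2.5, 3.125, 3.75, 4.375, 5.
v(0.625) ≈ 0.4855, v(1.25) ≈ 0.8109, v(1.875) ≈ 1.0561, v(2.5) ≈ 1.2528, v(3.125) ≈ 1.4171, v(3.75) ≈ 1.5581, v(4.375) ≈ 1.6818, v(5) ≈ 1.7918.
Sum = Δu · [v(0.625) + v(1.25) + v(1.875) + ...].
Sum ≈ 6.2837.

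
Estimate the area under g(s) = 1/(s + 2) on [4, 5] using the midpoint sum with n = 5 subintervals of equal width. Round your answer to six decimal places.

0.154138

Δs = (5 − 4)/5 = 0.2.
Midpoints: 4.1, 4.3, 4.5, 4.7, 4.9.
g(4.1) = 10/61, g(4.3) = 10/63, g(4.5) = 2/13, g(4.7) = 10/67, g(4.9) = 10/69.
Sum = Δs · [g(4.1) + g(4.3) + g(4.5) + g(4.7) + g(4.9)].
Sum ≈ 0.154138.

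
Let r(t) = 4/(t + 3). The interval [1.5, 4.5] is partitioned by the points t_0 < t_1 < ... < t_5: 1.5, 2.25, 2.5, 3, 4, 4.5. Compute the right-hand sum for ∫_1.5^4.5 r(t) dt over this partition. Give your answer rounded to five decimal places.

1.92468

Subinterval widths: 0.75, 0.25, 0.5, 1, 0.5.
Right endpoints: 2.25, 2.5, 3, 4, 4.5.
r(2.25) = 16/21, r(2.5) = 8/11, r(3) = 2/3, r(4) = 4/7, r(4.5) = 8/15.
Sum = Σ Δt_i · r(t_i).
Sum ≈ 1.92468.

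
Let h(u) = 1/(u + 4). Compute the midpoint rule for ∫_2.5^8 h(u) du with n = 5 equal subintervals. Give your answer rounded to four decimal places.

0.6123

Δu = (8 − 2.5)/5 = 1.1.
Midpoints: 3.05, 4.15, 5.25, 6.35, 7.45.
h(3.05) = 20/141, h(4.15) = 20/163, h(5.25) = 4/37, h(6.35) = 20/207, h(7.45) = 20/229.
Sum = Δu · [h(3.05) + h(4.15) + h(5.25) + h(6.35) + h(7.45)].
Sum ≈ 0.6123.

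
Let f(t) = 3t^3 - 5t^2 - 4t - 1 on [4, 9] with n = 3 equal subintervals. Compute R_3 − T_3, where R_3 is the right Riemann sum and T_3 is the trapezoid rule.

R_3 ≈ 4984.2592593.
T_3 ≈ 3609.2592593.
R_3 − T_3 = 1375.

1375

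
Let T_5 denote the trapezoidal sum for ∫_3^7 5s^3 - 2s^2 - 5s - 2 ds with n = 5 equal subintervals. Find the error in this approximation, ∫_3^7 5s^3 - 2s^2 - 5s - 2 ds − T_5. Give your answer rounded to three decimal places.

-31.147

Exact integral: ∫_3^7 f(s) ds ≈ 2581.33333.
T_5 = 2612.48.
Error ≈ 2581.33333 − 2612.48 ≈ -31.147.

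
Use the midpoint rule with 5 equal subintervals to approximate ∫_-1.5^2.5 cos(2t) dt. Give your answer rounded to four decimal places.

Δt = (2.5 − (-1.5))/5 = 0.8.
Midpoints: -1.1, -0.3, 0.5, 1.3, 2.1.
f(-1.1) ≈ -0.5885, f(-0.3) ≈ 0.8253, f(0.5) ≈ 0.5403, f(1.3) ≈ -0.8569, f(2.1) ≈ -0.4903.
Sum = Δt · [f(-1.1) + f(-0.3) + f(0.5) + f(1.3) + f(2.1)].
Sum ≈ -0.4560.

-0.4560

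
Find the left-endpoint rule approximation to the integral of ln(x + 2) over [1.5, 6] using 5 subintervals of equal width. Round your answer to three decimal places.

7.368

Δx = (6 − 1.5)/5 = 0.9.
Left endpoints: 1.5, 2.4, 3.3, 4.2, 5.1.
f(1.5) ≈ 1.253, f(2.4) ≈ 1.482, f(3.3) ≈ 1.668, f(4.2) ≈ 1.825, f(5.1) ≈ 1.960.
Sum = Δx · [f(1.5) + f(2.4) + f(3.3) + f(4.2) + f(5.1)].
Sum ≈ 7.368.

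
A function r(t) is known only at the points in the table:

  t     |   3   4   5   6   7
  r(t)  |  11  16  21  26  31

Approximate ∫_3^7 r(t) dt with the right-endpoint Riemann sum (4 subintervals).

Δt = 1.
Sum = 1·[16 + 21 + 26 + 31] = 94.

94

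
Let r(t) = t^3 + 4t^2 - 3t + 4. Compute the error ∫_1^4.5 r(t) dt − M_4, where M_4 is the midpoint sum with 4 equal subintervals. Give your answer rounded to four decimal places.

2.7355

Exact integral: ∫_1^4.5 r(t) dt ≈ 207.557292.
M_4 ≈ 204.821777.
Error ≈ 207.557292 − 204.821777 ≈ 2.7355.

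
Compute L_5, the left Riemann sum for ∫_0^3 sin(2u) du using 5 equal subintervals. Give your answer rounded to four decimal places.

0.1013

Δu = (3 − 0)/5 = 0.6.
Left endpoints: 0, 0.6, 1.2, 1.8, 2.4.
f(0) ≈ 0.0000, f(0.6) ≈ 0.9320, f(1.2) ≈ 0.6755, f(1.8) ≈ -0.4425, f(2.4) ≈ -0.9962.
Sum = Δu · [f(0) + f(0.6) + f(1.2) + f(1.8) + f(2.4)].
Sum ≈ 0.1013.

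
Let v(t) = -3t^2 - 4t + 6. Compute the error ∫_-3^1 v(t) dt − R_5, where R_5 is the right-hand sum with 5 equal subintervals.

-1.92

Exact integral: ∫_-3^1 v(t) dt = 12.
R_5 = 13.92.
Error = 12 − 13.92 = -1.92.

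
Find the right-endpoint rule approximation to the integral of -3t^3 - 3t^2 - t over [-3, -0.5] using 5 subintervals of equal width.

25.3125

Δt = (-0.5 − (-3))/5 = 0.5.
Right endpoints: -2.5, -2, -1.5, -1, -0.5.
f(-2.5) = 30.625, f(-2) = 14, f(-1.5) = 4.875, f(-1) = 1, f(-0.5) = 0.125.
Sum = Δt · [f(-2.5) + f(-2) + f(-1.5) + f(-1) + f(-0.5)].
Sum = 25.3125.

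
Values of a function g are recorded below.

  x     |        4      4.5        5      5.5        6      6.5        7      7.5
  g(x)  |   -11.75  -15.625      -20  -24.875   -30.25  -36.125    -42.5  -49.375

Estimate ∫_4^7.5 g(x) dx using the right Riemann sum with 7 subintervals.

Δx = 0.5.
Sum = 0.5·[(-15.625) + (-20) + (-24.875) + (-30.25) + (-36.125) + (-42.5) + (-49.375)] = -109.375.

-109.375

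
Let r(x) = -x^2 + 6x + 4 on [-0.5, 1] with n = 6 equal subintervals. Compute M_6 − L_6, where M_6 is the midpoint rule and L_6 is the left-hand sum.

1.0546875

M_6 = 7.8828125.
L_6 = 6.828125.
M_6 − L_6 = 1.0546875.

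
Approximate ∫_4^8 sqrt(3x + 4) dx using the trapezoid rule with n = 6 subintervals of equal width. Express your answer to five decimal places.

Δx = (8 − 4)/6 = 2/3.
f(4) ≈ 4.00000, f(14/3) ≈ 4.24264, f(16/3) ≈ 4.47214, f(6) ≈ 4.69042, f(20/3) ≈ 4.89898, f(22/3) ≈ 5.09902, f(8) ≈ 5.29150.
T_6 = (Δx/2)·[f(x_0) + 2f(x_1) + ... + 2f(x_{5}) + f(x_6)].
Sum ≈ 18.69930.

18.69930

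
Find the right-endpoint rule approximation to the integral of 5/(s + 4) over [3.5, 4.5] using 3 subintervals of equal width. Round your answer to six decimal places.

Δs = (4.5 − 3.5)/3 = 1/3.
Right endpoints: 23/6, 25/6, 4.5.
f(23/6) = 30/47, f(25/6) = 30/49, f(4.5) = 10/17.
Sum = Δs · [f(23/6) + f(25/6) + f(4.5)].
Sum ≈ 0.612926.

0.612926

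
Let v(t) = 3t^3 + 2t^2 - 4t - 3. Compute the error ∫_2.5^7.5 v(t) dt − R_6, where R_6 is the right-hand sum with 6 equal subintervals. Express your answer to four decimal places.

Exact integral: ∫_2.5^7.5 v(t) dt ≈ 2499.583333.
R_6 ≈ 3067.928241.
Error ≈ 2499.583333 − 3067.928241 ≈ -568.3449.

-568.3449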